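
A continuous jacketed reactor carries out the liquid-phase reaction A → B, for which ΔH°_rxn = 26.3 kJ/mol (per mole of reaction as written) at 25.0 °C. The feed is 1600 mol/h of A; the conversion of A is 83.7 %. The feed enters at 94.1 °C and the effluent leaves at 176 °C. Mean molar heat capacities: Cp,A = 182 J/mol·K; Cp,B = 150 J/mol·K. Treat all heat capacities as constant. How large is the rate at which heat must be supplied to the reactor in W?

Q_in = 14600 W

Extent of reaction ξ = 0.837 × 1600 = 1339.2 mol/h
Reaction term: ξ·ΔH°_rxn = 1339.2 × 26.3 = 35221 kJ/h
Sensible, feed 94.1→25 °C: -20122 kJ/h
Outlet flows (mol/h): A 260.8, B 1339.2
Sensible, products 25→176 °C: 37500 kJ/h
Q = ΔH = 52599 kJ/h = 14.611 kW
Heat supplied = 14611 W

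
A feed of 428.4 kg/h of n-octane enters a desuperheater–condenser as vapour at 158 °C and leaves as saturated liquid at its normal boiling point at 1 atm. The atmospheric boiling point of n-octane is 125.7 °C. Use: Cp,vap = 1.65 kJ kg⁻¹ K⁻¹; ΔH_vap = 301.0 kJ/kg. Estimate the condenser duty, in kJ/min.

Q_c = 2530 kJ/min

vapour 158→125.7 °C: -53.295 kJ/kg
condensation at 125.7 °C: -301 kJ/kg
Δh = -53.295 + -301 = -354.3 kJ/kg
Q = ṁ·Δh = 428.4 kg/h × -354.3 kJ/kg = -151780 kJ/h
|Q| = 42.161 kW = 2529.7 kJ/min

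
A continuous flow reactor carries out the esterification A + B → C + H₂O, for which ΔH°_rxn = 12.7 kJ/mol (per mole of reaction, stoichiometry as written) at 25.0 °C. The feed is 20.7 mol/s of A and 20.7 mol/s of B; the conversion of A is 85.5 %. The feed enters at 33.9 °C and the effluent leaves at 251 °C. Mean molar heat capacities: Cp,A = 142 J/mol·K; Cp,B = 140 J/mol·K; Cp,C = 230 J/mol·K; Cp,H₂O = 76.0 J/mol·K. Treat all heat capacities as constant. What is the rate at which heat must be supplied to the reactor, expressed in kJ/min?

Q_in = 95300 kJ/min

Extent of reaction ξ = 0.855 × 20.7 = 17.698 mol/s
Reaction term: ξ·ΔH°_rxn = 17.698 × 12.7 = 224.77 kJ/s
Sensible, feed 33.9→25 °C: -51.953 kJ/s
Outlet flows (mol/s): A 3.0015, B 3.0015, C 17.698, H₂O 17.698
Sensible, products 25→251 °C: 1415.2 kJ/s
Q = ΔH = 1588.1 kJ/s = 1588.1 kW
Heat supplied = 95284 kJ/min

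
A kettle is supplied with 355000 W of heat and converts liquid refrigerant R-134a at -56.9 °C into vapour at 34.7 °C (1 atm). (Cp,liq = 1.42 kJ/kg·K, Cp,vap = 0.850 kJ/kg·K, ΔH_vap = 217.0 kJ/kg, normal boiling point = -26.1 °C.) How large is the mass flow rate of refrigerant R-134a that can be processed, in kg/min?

Δh = 1.42×(-26.1−-56.9) + 217.0 + 0.850×(34.7−-26.1) = 312.42 kJ/kg
Q = 355000 W = 355 kJ/s = 21300 kJ/min
ṁ = Q/Δh = 21300 / 312.42 = 68.178 kg/min

ṁ = 68.2 kg/min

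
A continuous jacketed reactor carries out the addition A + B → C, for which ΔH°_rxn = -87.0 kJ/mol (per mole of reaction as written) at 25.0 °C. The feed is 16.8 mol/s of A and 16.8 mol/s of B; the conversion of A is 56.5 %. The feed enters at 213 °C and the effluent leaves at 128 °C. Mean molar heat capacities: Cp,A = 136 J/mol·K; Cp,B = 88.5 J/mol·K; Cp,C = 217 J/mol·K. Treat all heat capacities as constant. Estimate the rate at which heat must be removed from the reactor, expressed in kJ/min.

Extent of reaction ξ = 0.565 × 16.8 = 9.492 mol/s
Reaction term: ξ·ΔH°_rxn = 9.492 × -87.0 = -825.8 kJ/s
Sensible, feed 213→25 °C: -709.06 kJ/s
Outlet flows (mol/s): A 7.308, B 7.308, C 9.492
Sensible, products 25→128 °C: 381.14 kJ/s
Q = ΔH = -1153.7 kJ/s = -1153.7 kW
Heat removed = 69223 kJ/min

Q_out = 69200 kJ/min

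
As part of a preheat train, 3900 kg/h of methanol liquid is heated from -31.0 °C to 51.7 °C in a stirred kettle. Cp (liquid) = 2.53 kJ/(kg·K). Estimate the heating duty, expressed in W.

Q = ṁ·Cp·ΔT = 3900 × 2.53 × (51.7 − -31.0) = 816000 kJ/h
Converting: 816000 / 3600 s = 226.67 kW
Heating duty = 226670 W

Q = 227000 W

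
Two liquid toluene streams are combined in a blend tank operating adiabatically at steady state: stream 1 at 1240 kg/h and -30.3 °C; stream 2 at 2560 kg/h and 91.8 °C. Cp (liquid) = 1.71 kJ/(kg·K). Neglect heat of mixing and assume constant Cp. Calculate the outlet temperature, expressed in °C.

T_out = 52.0 °C

Adiabatic, steady state ⇒ Σ ṁᵢCp,ᵢ(T_out − Tᵢ) = 0
T_out = Σ ṁᵢCp,ᵢTᵢ / Σ ṁᵢCp,ᵢ
      = 337620 / 6498 = 51.957 °C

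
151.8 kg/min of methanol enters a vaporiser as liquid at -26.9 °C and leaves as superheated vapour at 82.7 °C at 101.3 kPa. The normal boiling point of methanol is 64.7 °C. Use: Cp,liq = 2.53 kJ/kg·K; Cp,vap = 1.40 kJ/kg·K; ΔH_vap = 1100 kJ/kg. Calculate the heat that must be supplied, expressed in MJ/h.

Q = 12400 MJ/h

liquid -26.9→64.7 °C: 231.75 kJ/kg
vaporisation at 64.7 °C: 1100 kJ/kg
vapour 64.7→82.7 °C: 25.2 kJ/kg
Δh = 231.75 + 1100 + 25.2 = 1356.9 kJ/kg
Q = ṁ·Δh = 151.8 kg/min × 1356.9 kJ/kg = 205980 kJ/min
|Q| = 3433.1 kW = 12359 MJ/h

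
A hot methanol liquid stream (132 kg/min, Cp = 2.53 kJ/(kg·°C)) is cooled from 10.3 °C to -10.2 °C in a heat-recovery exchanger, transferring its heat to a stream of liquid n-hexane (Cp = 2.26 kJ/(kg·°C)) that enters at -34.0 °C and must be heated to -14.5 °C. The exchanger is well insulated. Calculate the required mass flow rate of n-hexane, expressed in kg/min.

ṁ_c = 155 kg/min

Heat released by hot stream: Q = 132 × 2.53 × (10.3 − -10.2) = 6846.2 kJ/min
Energy balance on cold side (adiabatic exchanger): Q = ṁ_c·Cp_c·(T_c,out − T_c,in)
ṁ_c = 6846.2 / [2.26 × (-14.5 − -34.0)] = 155.35 kg/min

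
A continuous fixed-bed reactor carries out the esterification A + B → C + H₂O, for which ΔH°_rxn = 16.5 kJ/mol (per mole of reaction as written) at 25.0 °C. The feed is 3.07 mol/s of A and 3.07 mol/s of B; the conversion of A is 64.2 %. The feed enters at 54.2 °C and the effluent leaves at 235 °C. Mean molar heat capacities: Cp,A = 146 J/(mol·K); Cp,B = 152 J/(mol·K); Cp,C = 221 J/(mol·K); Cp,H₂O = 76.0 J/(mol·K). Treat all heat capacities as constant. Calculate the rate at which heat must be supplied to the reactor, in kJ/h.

Extent of reaction ξ = 0.642 × 3.07 = 1.9709 mol/s
Reaction term: ξ·ΔH°_rxn = 1.9709 × 16.5 = 32.521 kJ/s
Sensible, feed 54.2→25 °C: -26.714 kJ/s
Outlet flows (mol/s): A 1.0991, B 1.0991, C 1.9709, H₂O 1.9709
Sensible, products 25→235 °C: 191.71 kJ/s
Q = ΔH = 197.51 kJ/s = 197.51 kW
Heat supplied = 711050 kJ/h

Q_in = 711000 kJ/h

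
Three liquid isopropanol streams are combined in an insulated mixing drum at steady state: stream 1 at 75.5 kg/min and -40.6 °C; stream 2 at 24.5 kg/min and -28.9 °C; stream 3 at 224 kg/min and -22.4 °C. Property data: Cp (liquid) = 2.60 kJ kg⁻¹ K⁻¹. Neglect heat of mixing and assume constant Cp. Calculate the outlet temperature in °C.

No heat crosses the boundary, so H_out = H_in.
T_out = Σ ṁᵢCp,ᵢTᵢ / Σ ṁᵢCp,ᵢ
      = -22856 / 842.4 = -27.133 °C

T_out = -27.1 °C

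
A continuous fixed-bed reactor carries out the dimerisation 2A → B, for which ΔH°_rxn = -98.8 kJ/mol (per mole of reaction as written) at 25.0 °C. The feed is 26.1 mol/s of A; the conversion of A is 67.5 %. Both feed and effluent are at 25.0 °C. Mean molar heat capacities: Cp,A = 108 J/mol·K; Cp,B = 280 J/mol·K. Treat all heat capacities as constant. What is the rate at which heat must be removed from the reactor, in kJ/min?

Extent of reaction ξ = 0.675 × 26.1 / 2 = 8.8088 mol/s
Reaction term: ξ·ΔH°_rxn = 8.8088 × -98.8 = -870.3 kJ/s
Q = ΔH = -870.3 kJ/s = -870.3 kW
Heat removed = 52218 kJ/min

Q_out = 52200 kJ/min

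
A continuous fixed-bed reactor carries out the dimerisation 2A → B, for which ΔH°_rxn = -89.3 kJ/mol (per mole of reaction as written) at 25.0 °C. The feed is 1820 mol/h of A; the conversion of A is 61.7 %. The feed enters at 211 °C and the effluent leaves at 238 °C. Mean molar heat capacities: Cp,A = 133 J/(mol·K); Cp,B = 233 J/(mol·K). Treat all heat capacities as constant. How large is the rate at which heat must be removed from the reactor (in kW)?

Q_out = 13.2 kW

Extent of reaction ξ = 0.617 × 1820 / 2 = 561.47 mol/h
Reaction term: ξ·ΔH°_rxn = 561.47 × -89.3 = -50139 kJ/h
Sensible, feed 211→25 °C: -45023 kJ/h
Outlet flows (mol/h): A 697.06, B 561.47
Sensible, products 25→238 °C: 47612 kJ/h
Q = ΔH = -47550 kJ/h = -13.208 kW
Heat removed = 13.208 kW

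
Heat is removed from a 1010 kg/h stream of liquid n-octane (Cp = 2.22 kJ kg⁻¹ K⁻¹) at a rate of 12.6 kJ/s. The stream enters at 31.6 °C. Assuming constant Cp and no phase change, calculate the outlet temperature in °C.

T_out = 11.4 °C

Q = 12.6 kJ/s = 45360 kJ/h
ΔT = Q/(ṁ·Cp) = 45360/(1010×2.22) = 20.23 K
T_out = 31.6 − 20.23 = 11.37 °C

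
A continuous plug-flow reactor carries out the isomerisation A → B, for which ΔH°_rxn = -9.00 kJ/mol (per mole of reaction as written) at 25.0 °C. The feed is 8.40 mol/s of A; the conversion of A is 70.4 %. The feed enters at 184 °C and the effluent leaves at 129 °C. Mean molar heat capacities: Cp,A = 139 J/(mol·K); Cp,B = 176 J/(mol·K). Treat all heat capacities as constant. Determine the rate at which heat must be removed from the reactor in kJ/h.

Q_out = 341000 kJ/h

Extent of reaction ξ = 0.704 × 8.40 = 5.9136 mol/s
Reaction term: ξ·ΔH°_rxn = 5.9136 × -9.00 = -53.222 kJ/s
Sensible, feed 184→25 °C: -185.65 kJ/s
Outlet flows (mol/s): A 2.4864, B 5.9136
Sensible, products 25→129 °C: 144.19 kJ/s
Q = ΔH = -94.685 kJ/s = -94.685 kW
Heat removed = 340870 kJ/h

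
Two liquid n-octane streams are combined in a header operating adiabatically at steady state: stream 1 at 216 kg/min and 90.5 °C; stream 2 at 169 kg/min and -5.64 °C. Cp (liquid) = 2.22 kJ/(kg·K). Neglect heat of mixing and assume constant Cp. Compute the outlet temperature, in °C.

T_out = 48.3 °C

No heat crosses the boundary, so H_out = H_in.
Σ ṁᵢCp,ᵢTᵢ = 216×2.22×90.5 + 169×2.22×-5.64 = 41281
Σ ṁᵢCp,ᵢ = 216×2.22 + 169×2.22 = 854.7
T_out = 41281 / 854.7 = 48.298 °C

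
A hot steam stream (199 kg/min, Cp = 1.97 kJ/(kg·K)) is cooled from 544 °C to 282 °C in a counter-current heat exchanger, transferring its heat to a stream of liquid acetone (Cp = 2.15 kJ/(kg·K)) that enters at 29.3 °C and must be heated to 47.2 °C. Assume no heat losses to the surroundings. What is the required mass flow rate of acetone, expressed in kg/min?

ṁ_c = 2670 kg/min

Heat released by hot stream: Q = 199 × 1.97 × (544 − 282) = 102710 kJ/min
Energy balance on cold side (adiabatic exchanger): Q = ṁ_c·Cp_c·(T_c,out − T_c,in)
ṁ_c = 102710 / [2.15 × (47.2 − 29.3)] = 2668.9 kg/min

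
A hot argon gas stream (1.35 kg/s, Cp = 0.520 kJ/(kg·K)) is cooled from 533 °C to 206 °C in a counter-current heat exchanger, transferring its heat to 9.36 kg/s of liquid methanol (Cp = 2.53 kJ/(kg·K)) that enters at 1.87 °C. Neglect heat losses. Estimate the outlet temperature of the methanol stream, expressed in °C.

Heat released by hot stream: Q = 1.35 × 0.520 × (533 − 206) = 229.55 kJ/s
Energy balance on cold side (adiabatic exchanger): Q = ṁ_c·Cp_c·(T_c,out − T_c,in)
T_c,out = 1.87 + 229.55/(9.36 × 2.53) = 11.564 °C

T_c,out = 11.6 °C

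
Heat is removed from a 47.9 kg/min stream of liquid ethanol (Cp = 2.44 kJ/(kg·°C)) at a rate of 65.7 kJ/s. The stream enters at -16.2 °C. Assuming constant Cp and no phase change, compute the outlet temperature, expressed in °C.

Q = 65.7 kJ/s = 3942 kJ/min
ΔT = Q/(ṁ·Cp) = 3942/(47.9×2.44) = 33.728 K
T_out = -16.2 − 33.728 = -49.928 °C

T_out = -49.9 °C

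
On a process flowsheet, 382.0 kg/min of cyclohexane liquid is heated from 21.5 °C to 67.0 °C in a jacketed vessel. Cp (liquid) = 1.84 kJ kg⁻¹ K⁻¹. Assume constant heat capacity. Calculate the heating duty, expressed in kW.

Q = ṁ·Cp·ΔT = 382.0 × 1.84 × (67.0 − 21.5) = 31981 kJ/min
Converting: 31981 / 60 s = 533.02 kW

Q = 533 kW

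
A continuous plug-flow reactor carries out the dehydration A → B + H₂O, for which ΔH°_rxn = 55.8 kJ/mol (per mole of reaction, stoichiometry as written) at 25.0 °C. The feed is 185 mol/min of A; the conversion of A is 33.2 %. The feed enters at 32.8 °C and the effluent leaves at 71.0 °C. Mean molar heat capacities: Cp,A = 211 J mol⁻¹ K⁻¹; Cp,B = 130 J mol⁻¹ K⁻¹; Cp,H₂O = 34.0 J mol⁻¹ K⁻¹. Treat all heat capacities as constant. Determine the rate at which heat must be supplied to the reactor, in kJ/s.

Extent of reaction ξ = 0.332 × 185 = 61.42 mol/min
Reaction term: ξ·ΔH°_rxn = 61.42 × 55.8 = 3427.2 kJ/min
Sensible, feed 32.8→25 °C: -304.47 kJ/min
Outlet flows (mol/min): A 123.58, B 61.42, H₂O 61.42
Sensible, products 25→71.0 °C: 1662.8 kJ/min
Q = ΔH = 4785.6 kJ/min = 79.76 kW
Heat supplied = 79.76 kJ/s

Q_in = 79.8 kJ/s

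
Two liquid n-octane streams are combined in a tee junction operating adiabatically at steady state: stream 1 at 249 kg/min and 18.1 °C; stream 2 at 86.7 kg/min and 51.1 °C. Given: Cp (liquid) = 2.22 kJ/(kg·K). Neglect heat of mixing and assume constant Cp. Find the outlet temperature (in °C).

T_out = 26.6 °C

No heat crosses the boundary, so H_out = H_in.
T_out = Σ ṁᵢCp,ᵢTᵢ / Σ ṁᵢCp,ᵢ
      = 19841 / 745.25 = 26.623 °C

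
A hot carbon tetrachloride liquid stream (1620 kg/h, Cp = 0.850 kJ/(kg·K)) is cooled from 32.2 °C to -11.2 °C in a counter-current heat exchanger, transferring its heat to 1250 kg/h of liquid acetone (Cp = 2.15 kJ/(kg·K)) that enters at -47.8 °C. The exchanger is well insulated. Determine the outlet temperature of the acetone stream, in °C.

Heat released by hot stream: Q = 1620 × 0.850 × (32.2 − -11.2) = 59762 kJ/h
Energy balance on cold side (adiabatic exchanger): Q = ṁ_c·Cp_c·(T_c,out − T_c,in)
T_c,out = -47.8 + 59762/(1250 × 2.15) = -25.563 °C

T_c,out = -25.6 °C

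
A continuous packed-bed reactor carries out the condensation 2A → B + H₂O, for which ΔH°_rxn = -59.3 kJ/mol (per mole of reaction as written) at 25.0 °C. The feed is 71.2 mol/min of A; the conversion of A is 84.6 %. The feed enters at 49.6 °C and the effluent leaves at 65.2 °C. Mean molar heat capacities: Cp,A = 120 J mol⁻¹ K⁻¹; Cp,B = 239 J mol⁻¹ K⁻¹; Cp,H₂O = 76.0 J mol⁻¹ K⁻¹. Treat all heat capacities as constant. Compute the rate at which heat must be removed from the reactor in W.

Q_out = 26000 W

Extent of reaction ξ = 0.846 × 71.2 / 2 = 30.118 mol/min
Reaction term: ξ·ΔH°_rxn = 30.118 × -59.3 = -1786 kJ/min
Sensible, feed 49.6→25 °C: -210.18 kJ/min
Outlet flows (mol/min): A 10.965, B 30.118, H₂O 30.118
Sensible, products 25→65.2 °C: 434.27 kJ/min
Q = ΔH = -1561.9 kJ/min = -26.031 kW
Heat removed = 26031 W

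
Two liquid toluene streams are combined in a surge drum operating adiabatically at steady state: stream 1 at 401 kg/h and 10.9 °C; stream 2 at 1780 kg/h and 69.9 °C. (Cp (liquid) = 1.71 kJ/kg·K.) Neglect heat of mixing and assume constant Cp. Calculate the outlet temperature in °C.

No heat crosses the boundary, so H_out = H_in.
T_out = Σ ṁᵢCp,ᵢTᵢ / Σ ṁᵢCp,ᵢ
      = 220240 / 3729.5 = 59.052 °C

T_out = 59.1 °C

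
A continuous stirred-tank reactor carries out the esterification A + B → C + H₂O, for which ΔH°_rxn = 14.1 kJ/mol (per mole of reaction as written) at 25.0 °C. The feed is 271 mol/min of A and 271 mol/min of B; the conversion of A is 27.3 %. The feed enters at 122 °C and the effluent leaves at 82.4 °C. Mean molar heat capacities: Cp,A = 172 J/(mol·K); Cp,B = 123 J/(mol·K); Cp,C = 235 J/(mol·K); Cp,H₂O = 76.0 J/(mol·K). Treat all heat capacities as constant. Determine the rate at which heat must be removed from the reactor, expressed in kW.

Extent of reaction ξ = 0.273 × 271 = 73.983 mol/min
Reaction term: ξ·ΔH°_rxn = 73.983 × 14.1 = 1043.2 kJ/min
Sensible, feed 122→25 °C: -7754.7 kJ/min
Outlet flows (mol/min): A 197.02, B 197.02, C 73.983, H₂O 73.983
Sensible, products 25→82.4 °C: 4656.8 kJ/min
Q = ΔH = -2054.7 kJ/min = -34.245 kW
Heat removed = 34.245 kW

Q_out = 34.2 kW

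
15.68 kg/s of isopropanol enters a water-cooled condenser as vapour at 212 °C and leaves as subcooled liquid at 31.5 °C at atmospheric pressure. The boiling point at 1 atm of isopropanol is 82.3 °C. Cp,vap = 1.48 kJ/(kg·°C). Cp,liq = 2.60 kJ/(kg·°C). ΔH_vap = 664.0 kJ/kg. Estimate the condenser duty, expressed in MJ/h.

vapour 212→82.3 °C: -191.96 kJ/kg
condensation at 82.3 °C: -664 kJ/kg
liquid 82.3→31.5 °C: -132.08 kJ/kg
Δh = -191.96 + -664 + -132.08 = -988.04 kJ/kg
Q = ṁ·Δh = 15.68 kg/s × -988.04 kJ/kg = -15492 kJ/s
|Q| = 15492 kW = 55773 MJ/h

Q_c = 55800 MJ/h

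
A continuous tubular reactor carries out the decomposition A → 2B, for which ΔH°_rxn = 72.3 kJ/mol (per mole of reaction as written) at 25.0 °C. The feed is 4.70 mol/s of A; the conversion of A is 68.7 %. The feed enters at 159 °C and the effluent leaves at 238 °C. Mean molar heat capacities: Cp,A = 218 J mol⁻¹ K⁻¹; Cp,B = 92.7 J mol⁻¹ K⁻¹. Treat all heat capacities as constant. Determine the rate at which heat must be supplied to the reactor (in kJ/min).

Q_in = 17500 kJ/min

Extent of reaction ξ = 0.687 × 4.70 = 3.2289 mol/s
Reaction term: ξ·ΔH°_rxn = 3.2289 × 72.3 = 233.45 kJ/s
Sensible, feed 159→25 °C: -137.3 kJ/s
Outlet flows (mol/s): A 1.4711, B 6.4578
Sensible, products 25→238 °C: 195.82 kJ/s
Q = ΔH = 291.97 kJ/s = 291.97 kW
Heat supplied = 17518 kJ/min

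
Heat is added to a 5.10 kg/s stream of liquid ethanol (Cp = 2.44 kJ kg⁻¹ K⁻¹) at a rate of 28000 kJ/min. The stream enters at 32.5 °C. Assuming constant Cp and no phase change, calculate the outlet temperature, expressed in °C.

T_out = 70.0 °C

Q = 28000 kJ/min = 466.67 kJ/s
ΔT = Q/(ṁ·Cp) = 466.67/(5.10×2.44) = 37.501 K
T_out = 32.5 + 37.501 = 70.001 °C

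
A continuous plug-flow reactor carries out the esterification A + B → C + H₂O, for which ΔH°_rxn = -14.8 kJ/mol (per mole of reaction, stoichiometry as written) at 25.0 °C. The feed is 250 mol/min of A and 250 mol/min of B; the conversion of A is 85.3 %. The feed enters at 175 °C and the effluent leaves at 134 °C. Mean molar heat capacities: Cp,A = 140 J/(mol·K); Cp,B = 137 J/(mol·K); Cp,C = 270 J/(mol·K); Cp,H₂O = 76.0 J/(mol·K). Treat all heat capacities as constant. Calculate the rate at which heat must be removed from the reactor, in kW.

Extent of reaction ξ = 0.853 × 250 = 213.25 mol/min
Reaction term: ξ·ΔH°_rxn = 213.25 × -14.8 = -3156.1 kJ/min
Sensible, feed 175→25 °C: -10388 kJ/min
Outlet flows (mol/min): A 36.75, B 36.75, C 213.25, H₂O 213.25
Sensible, products 25→134 °C: 9152.1 kJ/min
Q = ΔH = -4391.5 kJ/min = -73.192 kW
Heat removed = 73.192 kW

Q_out = 73.2 kW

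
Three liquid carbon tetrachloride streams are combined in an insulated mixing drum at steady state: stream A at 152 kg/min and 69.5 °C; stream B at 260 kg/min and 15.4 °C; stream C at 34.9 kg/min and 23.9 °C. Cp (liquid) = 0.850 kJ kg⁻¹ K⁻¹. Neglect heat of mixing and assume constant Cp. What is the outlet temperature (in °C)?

T_out = 34.5 °C

No heat crosses the boundary, so H_out = H_in.
T_out = Σ ṁᵢCp,ᵢTᵢ / Σ ṁᵢCp,ᵢ
      = 13092 / 379.87 = 34.464 °C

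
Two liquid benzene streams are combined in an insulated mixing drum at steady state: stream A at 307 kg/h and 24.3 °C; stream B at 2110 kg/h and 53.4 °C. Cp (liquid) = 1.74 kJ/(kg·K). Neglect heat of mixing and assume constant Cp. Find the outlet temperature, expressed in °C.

T_out = 49.7 °C

Energy balance with Q = 0: Σ ṁᵢCp,ᵢ(T_out − Tᵢ) = 0
Σ ṁᵢCp,ᵢTᵢ = 307×1.74×24.3 + 2110×1.74×53.4 = 209030
Σ ṁᵢCp,ᵢ = 307×1.74 + 2110×1.74 = 4205.6
T_out = 209030 / 4205.6 = 49.704 °C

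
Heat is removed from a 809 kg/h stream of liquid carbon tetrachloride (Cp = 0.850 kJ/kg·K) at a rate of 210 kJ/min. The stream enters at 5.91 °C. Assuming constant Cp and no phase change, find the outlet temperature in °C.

T_out = -12.4 °C

Q = 210 kJ/min = 12600 kJ/h
ΔT = Q/(ṁ·Cp) = 12600/(809×0.850) = 18.323 K
T_out = 5.91 − 18.323 = -12.413 °C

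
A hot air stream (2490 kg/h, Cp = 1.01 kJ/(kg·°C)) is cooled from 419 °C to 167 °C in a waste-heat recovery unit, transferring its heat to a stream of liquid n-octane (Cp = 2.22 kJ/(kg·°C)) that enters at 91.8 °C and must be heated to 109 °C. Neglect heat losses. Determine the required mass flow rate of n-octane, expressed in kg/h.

ṁ_c = 16600 kg/h

Heat released by hot stream: Q = 2490 × 1.01 × (419 − 167) = 633750 kJ/h
Energy balance on cold side (adiabatic exchanger): Q = ṁ_c·Cp_c·(T_c,out − T_c,in)
ṁ_c = 633750 / [2.22 × (109 − 91.8)] = 16597 kg/h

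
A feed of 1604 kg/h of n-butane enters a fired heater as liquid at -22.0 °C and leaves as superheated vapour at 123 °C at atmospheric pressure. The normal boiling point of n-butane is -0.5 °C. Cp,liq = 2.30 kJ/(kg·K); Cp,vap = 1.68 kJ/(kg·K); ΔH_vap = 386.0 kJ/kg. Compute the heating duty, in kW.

liquid -22.0→-0.5 °C: 49.45 kJ/kg
vaporisation at -0.5 °C: 386 kJ/kg
vapour -0.5→123 °C: 207.48 kJ/kg
Δh = 49.45 + 386 + 207.48 = 642.93 kJ/kg
Q = ṁ·Δh = 1604 kg/h × 642.93 kJ/kg = 1.0313e+06 kJ/h
|Q| = 286.46 kW

Q = 286 kW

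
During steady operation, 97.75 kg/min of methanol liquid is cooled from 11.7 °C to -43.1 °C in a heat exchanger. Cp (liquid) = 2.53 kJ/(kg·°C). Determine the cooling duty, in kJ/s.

Q_c = 226 kJ/s

Q = ṁ·Cp·ΔT = 97.75 × 2.53 × (-43.1 − 11.7) = -13552 kJ/min
Converting: 13552 / 60 s = 225.87 kW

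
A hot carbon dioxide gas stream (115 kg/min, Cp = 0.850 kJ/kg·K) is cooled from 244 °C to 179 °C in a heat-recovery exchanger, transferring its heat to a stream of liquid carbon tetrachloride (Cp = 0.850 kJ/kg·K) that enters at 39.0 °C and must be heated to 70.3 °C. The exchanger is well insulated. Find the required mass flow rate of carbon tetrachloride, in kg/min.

Heat released by hot stream: Q = 115 × 0.850 × (244 − 179) = 6353.8 kJ/min
Energy balance on cold side (adiabatic exchanger): Q = ṁ_c·Cp_c·(T_c,out − T_c,in)
ṁ_c = 6353.8 / [0.850 × (70.3 − 39.0)] = 238.82 kg/min

ṁ_c = 239 kg/min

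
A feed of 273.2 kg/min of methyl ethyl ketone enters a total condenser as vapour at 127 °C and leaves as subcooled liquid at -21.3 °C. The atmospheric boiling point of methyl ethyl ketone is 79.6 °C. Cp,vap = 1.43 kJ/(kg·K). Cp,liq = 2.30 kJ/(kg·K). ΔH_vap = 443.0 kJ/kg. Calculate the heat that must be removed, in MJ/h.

Q_c = 12200 MJ/h

vapour 127→79.6 °C: -67.782 kJ/kg
condensation at 79.6 °C: -443 kJ/kg
liquid 79.6→-21.3 °C: -232.07 kJ/kg
Δh = -67.782 + -443 + -232.07 = -742.85 kJ/kg
Q = ṁ·Δh = 273.2 kg/min × -742.85 kJ/kg = -202950 kJ/min
|Q| = 3382.5 kW = 12177 MJ/h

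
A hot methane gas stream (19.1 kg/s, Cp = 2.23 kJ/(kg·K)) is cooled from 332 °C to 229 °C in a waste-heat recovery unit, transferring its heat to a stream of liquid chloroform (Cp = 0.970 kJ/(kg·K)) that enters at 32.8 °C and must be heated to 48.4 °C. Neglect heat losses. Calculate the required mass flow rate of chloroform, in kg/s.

Heat released by hot stream: Q = 19.1 × 2.23 × (332 − 229) = 4387.1 kJ/s
Energy balance on cold side (adiabatic exchanger): Q = ṁ_c·Cp_c·(T_c,out − T_c,in)
ṁ_c = 4387.1 / [0.970 × (48.4 − 32.8)] = 289.92 kg/s

ṁ_c = 290 kg/s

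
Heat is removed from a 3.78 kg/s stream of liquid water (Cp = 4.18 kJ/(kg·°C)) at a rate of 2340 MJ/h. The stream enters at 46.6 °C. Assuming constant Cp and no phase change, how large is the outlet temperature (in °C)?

Q = 2340 MJ/h = 650 kJ/s
ΔT = Q/(ṁ·Cp) = 650/(3.78×4.18) = 41.138 K
T_out = 46.6 − 41.138 = 5.4618 °C

T_out = 5.46 °C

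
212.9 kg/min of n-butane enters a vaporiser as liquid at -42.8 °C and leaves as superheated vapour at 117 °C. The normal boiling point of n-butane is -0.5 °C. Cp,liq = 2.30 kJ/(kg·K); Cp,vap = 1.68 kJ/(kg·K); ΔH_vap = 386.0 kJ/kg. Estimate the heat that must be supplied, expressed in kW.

Q = 2420 kW

liquid -42.8→-0.5 °C: 97.29 kJ/kg
vaporisation at -0.5 °C: 386 kJ/kg
vapour -0.5→117 °C: 197.4 kJ/kg
Δh = 97.29 + 386 + 197.4 = 680.69 kJ/kg
Q = ṁ·Δh = 212.9 kg/min × 680.69 kJ/kg = 144920 kJ/min
|Q| = 2415.3 kW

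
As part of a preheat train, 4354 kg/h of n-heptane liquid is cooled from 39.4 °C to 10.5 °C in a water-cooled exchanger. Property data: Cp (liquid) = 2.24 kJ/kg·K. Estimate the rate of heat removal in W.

Q_c = 78300 W

Q = ṁ·Cp·ΔT = 4354 × 2.24 × (10.5 − 39.4) = -281860 kJ/h
Converting: 281860 / 3600 s = 78.295 kW
Cooling duty = 78295 W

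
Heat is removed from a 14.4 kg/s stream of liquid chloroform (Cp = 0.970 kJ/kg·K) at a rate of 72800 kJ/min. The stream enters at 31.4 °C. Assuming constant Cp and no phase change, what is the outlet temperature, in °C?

Q = 72800 kJ/min = 1213.3 kJ/s
ΔT = Q/(ṁ·Cp) = 1213.3/(14.4×0.970) = 86.865 K
T_out = 31.4 − 86.865 = -55.465 °C

T_out = -55.5 °C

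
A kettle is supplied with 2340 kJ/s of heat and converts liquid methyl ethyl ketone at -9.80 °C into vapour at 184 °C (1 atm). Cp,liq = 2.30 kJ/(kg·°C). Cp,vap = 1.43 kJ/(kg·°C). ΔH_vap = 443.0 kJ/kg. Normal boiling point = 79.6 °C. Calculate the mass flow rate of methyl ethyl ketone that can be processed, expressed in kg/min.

Δh = 2.30×(79.6−-9.80) + 443.0 + 1.43×(184−79.6) = 797.91 kJ/kg
Q = 2340 kJ/s = 2340 kJ/s = 140400 kJ/min
ṁ = Q/Δh = 140400 / 797.91 = 175.96 kg/min

ṁ = 176 kg/min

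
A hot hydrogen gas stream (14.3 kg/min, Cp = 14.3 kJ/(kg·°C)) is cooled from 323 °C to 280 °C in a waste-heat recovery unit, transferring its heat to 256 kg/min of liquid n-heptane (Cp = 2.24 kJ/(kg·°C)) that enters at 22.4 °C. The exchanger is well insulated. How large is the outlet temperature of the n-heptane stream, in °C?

T_c,out = 37.7 °C

Heat released by hot stream: Q = 14.3 × 14.3 × (323 − 280) = 8793.1 kJ/min
Energy balance on cold side (adiabatic exchanger): Q = ṁ_c·Cp_c·(T_c,out − T_c,in)
T_c,out = 22.4 + 8793.1/(256 × 2.24) = 37.734 °C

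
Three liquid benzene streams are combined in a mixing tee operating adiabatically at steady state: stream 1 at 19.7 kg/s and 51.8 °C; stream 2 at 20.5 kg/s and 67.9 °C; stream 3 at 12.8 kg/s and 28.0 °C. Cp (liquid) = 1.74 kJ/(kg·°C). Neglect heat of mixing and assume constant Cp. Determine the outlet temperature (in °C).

T_out = 52.3 °C

Adiabatic, steady state ⇒ Σ ṁᵢCp,ᵢ(T_out − Tᵢ) = 0
T_out = Σ ṁᵢCp,ᵢTᵢ / Σ ṁᵢCp,ᵢ
      = 4821.2 / 92.22 = 52.279 °C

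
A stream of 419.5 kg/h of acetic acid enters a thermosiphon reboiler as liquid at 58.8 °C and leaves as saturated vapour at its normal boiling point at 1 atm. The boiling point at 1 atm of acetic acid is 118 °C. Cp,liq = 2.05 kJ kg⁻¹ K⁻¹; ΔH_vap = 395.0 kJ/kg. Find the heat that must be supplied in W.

liquid 58.8→118 °C: 121.36 kJ/kg
vaporisation at 118 °C: 395 kJ/kg
Δh = 121.36 + 395 = 516.36 kJ/kg
Q = ṁ·Δh = 419.5 kg/h × 516.36 kJ/kg = 216610 kJ/h
|Q| = 60.17 kW = 60170 W

Q = 60200 W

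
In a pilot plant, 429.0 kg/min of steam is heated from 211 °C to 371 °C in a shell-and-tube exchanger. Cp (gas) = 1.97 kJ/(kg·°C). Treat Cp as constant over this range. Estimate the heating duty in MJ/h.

Q = ṁ·Cp·ΔT = 429.0 × 1.97 × (371 − 211) = 135220 kJ/min
Converting: 135220 / 60 s = 2253.7 kW
Heating duty = 8113.2 MJ/h

Q = 8110 MJ/h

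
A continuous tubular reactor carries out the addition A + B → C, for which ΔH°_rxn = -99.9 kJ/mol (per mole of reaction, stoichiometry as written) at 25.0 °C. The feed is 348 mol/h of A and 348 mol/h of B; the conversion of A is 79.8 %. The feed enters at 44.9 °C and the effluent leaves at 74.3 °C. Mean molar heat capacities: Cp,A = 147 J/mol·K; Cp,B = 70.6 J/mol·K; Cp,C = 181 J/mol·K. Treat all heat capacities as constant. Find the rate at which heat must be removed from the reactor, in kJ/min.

Q_out = 434 kJ/min

Extent of reaction ξ = 0.798 × 348 = 277.7 mol/h
Reaction term: ξ·ΔH°_rxn = 277.7 × -99.9 = -27743 kJ/h
Sensible, feed 44.9→25 °C: -1506.9 kJ/h
Outlet flows (mol/h): A 70.296, B 70.296, C 277.7
Sensible, products 25→74.3 °C: 3232.1 kJ/h
Q = ΔH = -26017 kJ/h = -7.2271 kW
Heat removed = 433.62 kJ/min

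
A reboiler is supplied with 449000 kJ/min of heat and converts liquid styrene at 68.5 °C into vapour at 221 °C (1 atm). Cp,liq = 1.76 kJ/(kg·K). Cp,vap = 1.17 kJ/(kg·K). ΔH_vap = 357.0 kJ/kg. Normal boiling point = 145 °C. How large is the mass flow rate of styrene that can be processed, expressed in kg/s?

ṁ = 12.9 kg/s

Δh = 1.76×(145−68.5) + 357.0 + 1.17×(221−145) = 580.56 kJ/kg
Q = 449000 kJ/min = 7483.3 kJ/s = 7483.3 kJ/s
ṁ = Q/Δh = 7483.3 / 580.56 = 12.89 kg/s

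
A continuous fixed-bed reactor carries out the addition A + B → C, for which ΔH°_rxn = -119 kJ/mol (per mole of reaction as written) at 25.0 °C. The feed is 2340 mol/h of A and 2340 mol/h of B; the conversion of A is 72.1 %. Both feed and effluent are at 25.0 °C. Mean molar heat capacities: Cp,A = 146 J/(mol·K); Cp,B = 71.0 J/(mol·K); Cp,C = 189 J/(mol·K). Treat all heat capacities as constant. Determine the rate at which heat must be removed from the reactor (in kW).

Extent of reaction ξ = 0.721 × 2340 = 1687.1 mol/h
Reaction term: ξ·ΔH°_rxn = 1687.1 × -119 = -200770 kJ/h
Q = ΔH = -200770 kJ/h = -55.769 kW
Heat removed = 55.769 kW

Q_out = 55.8 kW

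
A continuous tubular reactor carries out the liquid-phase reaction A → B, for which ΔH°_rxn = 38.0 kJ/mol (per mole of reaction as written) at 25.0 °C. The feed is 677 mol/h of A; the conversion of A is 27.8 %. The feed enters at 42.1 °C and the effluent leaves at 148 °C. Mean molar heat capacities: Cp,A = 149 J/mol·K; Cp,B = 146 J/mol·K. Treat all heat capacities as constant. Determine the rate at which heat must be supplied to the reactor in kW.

Q_in = 4.93 kW

Extent of reaction ξ = 0.278 × 677 = 188.21 mol/h
Reaction term: ξ·ΔH°_rxn = 188.21 × 38.0 = 7151.8 kJ/h
Sensible, feed 42.1→25 °C: -1724.9 kJ/h
Outlet flows (mol/h): A 488.79, B 188.21
Sensible, products 25→148 °C: 12338 kJ/h
Q = ΔH = 17765 kJ/h = 4.9347 kW
Heat supplied = 4.9347 kW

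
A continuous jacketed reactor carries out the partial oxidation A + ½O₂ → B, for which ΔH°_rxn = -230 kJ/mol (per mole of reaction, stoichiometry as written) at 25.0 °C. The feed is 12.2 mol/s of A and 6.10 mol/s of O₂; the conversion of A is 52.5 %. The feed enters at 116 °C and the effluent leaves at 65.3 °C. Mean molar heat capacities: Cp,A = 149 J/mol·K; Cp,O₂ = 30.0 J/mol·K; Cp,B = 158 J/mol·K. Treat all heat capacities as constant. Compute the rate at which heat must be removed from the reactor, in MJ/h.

Q_out = 5670 MJ/h

Extent of reaction ξ = 0.525 × 12.2 = 6.405 mol/s
Reaction term: ξ·ΔH°_rxn = 6.405 × -230 = -1473.2 kJ/s
Sensible, feed 116→25 °C: -182.07 kJ/s
Outlet flows (mol/s): A 5.795, O₂ 2.8975, B 6.405
Sensible, products 25→65.3 °C: 79.084 kJ/s
Q = ΔH = -1576.1 kJ/s = -1576.1 kW
Heat removed = 5674.1 MJ/h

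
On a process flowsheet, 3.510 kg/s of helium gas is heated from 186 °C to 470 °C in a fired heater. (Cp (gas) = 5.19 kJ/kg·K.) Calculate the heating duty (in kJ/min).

Q = 310000 kJ/min

Q = ṁ·Cp·ΔT = 3.510 × 5.19 × (470 − 186) = 5173.6 kJ/s
Heating duty = 310420 kJ/min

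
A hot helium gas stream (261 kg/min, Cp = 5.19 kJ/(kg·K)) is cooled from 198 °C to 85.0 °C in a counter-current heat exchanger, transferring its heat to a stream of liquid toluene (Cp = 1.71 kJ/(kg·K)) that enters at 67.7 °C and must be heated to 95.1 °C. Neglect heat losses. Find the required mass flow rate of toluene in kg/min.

Heat released by hot stream: Q = 261 × 5.19 × (198 − 85.0) = 153070 kJ/min
Energy balance on cold side (adiabatic exchanger): Q = ṁ_c·Cp_c·(T_c,out − T_c,in)
ṁ_c = 153070 / [1.71 × (95.1 − 67.7)] = 3266.9 kg/min

ṁ_c = 3270 kg/min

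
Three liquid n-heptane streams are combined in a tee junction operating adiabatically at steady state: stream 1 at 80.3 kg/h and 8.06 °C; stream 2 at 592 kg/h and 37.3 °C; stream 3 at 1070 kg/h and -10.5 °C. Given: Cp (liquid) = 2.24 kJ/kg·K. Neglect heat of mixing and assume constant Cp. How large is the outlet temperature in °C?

T_out = 6.60 °C

No heat crosses the boundary, so H_out = H_in.
Σ ṁᵢCp,ᵢTᵢ = 80.3×2.24×8.06 + 592×2.24×37.3 + 1070×2.24×-10.5 = 25746
Σ ṁᵢCp,ᵢ = 80.3×2.24 + 592×2.24 + 1070×2.24 = 3902.8
T_out = 25746 / 3902.8 = 6.5969 °C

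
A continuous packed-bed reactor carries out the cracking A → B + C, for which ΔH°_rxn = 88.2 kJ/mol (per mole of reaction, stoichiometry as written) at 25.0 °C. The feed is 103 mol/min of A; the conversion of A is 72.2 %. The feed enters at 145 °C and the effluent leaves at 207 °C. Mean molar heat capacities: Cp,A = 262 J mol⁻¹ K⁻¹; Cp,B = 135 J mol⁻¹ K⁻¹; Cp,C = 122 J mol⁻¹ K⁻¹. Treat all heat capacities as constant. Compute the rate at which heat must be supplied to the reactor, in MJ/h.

Extent of reaction ξ = 0.722 × 103 = 74.366 mol/min
Reaction term: ξ·ΔH°_rxn = 74.366 × 88.2 = 6559.1 kJ/min
Sensible, feed 145→25 °C: -3238.3 kJ/min
Outlet flows (mol/min): A 28.634, B 74.366, C 74.366
Sensible, products 25→207 °C: 4843.8 kJ/min
Q = ΔH = 8164.5 kJ/min = 136.08 kW
Heat supplied = 489.87 MJ/h

Q_in = 490 MJ/h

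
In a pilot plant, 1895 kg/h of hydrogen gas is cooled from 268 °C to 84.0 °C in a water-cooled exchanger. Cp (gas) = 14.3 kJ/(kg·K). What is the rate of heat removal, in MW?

Q = ṁ·Cp·ΔT = 1895 × 14.3 × (84.0 − 268) = -4.9861e+06 kJ/h
Converting: 4.9861e+06 / 3600 s = 1385 kW
Cooling duty = 1.385 MW

Q_c = 1.39 MW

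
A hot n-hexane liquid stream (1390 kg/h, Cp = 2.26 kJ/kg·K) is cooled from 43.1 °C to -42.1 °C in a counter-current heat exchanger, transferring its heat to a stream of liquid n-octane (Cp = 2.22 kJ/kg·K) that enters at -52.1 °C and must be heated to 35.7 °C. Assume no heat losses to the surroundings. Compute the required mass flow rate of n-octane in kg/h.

Heat released by hot stream: Q = 1390 × 2.26 × (43.1 − -42.1) = 267650 kJ/h
Energy balance on cold side (adiabatic exchanger): Q = ṁ_c·Cp_c·(T_c,out − T_c,in)
ṁ_c = 267650 / [2.22 × (35.7 − -52.1)] = 1373.1 kg/h

ṁ_c = 1370 kg/h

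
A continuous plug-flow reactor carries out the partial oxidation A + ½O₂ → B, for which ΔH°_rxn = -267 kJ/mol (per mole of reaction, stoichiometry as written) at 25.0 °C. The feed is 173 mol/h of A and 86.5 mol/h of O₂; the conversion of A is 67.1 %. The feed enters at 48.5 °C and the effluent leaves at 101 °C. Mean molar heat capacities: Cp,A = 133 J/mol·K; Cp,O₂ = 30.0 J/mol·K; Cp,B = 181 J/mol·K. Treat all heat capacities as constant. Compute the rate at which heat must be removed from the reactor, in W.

Extent of reaction ξ = 0.671 × 173 = 116.08 mol/h
Reaction term: ξ·ΔH°_rxn = 116.08 × -267 = -30994 kJ/h
Sensible, feed 48.5→25 °C: -601.69 kJ/h
Outlet flows (mol/h): A 56.917, O₂ 28.458, B 116.08
Sensible, products 25→101 °C: 2237 kJ/h
Q = ΔH = -29359 kJ/h = -8.1552 kW
Heat removed = 8155.2 W

Q_out = 8160 W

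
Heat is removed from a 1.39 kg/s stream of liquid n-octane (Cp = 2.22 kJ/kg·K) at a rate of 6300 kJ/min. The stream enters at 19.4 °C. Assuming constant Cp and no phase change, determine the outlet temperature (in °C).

Q = 6300 kJ/min = 105 kJ/s
ΔT = Q/(ṁ·Cp) = 105/(1.39×2.22) = 34.027 K
T_out = 19.4 − 34.027 = -14.627 °C

T_out = -14.6 °C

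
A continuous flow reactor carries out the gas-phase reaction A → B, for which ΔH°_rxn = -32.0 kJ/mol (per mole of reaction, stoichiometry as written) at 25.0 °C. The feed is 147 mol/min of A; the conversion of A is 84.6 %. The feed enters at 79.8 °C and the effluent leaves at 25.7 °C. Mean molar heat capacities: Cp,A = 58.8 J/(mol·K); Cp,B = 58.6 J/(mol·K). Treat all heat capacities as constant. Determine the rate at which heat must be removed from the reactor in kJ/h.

Extent of reaction ξ = 0.846 × 147 = 124.36 mol/min
Reaction term: ξ·ΔH°_rxn = 124.36 × -32.0 = -3979.6 kJ/min
Sensible, feed 79.8→25 °C: -473.67 kJ/min
Outlet flows (mol/min): A 22.638, B 124.36
Sensible, products 25→25.7 °C: 6.0331 kJ/min
Q = ΔH = -4447.2 kJ/min = -74.12 kW
Heat removed = 266830 kJ/h

Q_out = 267000 kJ/h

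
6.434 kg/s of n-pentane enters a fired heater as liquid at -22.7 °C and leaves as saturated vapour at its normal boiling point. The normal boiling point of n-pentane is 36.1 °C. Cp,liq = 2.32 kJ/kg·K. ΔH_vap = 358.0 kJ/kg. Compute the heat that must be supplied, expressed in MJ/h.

Q = 11500 MJ/h

liquid -22.7→36.1 °C: 136.42 kJ/kg
vaporisation at 36.1 °C: 358 kJ/kg
Δh = 136.42 + 358 = 494.42 kJ/kg
Q = ṁ·Δh = 6.434 kg/s × 494.42 kJ/kg = 3181.1 kJ/s
|Q| = 3181.1 kW = 11452 MJ/h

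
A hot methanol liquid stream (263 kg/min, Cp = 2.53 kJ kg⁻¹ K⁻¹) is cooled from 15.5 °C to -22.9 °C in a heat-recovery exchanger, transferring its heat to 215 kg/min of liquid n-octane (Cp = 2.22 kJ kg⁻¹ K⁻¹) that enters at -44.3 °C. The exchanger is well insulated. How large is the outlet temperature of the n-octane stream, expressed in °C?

T_c,out = 9.23 °C

Heat released by hot stream: Q = 263 × 2.53 × (15.5 − -22.9) = 25551 kJ/min
Energy balance on cold side (adiabatic exchanger): Q = ṁ_c·Cp_c·(T_c,out − T_c,in)
T_c,out = -44.3 + 25551/(215 × 2.22) = 9.2323 °C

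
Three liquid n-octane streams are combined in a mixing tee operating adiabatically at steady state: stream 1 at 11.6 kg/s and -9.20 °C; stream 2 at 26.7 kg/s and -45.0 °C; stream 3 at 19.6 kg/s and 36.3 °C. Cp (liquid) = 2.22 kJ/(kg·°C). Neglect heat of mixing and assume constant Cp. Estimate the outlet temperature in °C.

T_out = -10.3 °C

Adiabatic, steady state ⇒ Σ ṁᵢCp,ᵢ(T_out − Tᵢ) = 0
Σ ṁᵢCp,ᵢTᵢ = 11.6×2.22×-9.20 + 26.7×2.22×-45.0 + 19.6×2.22×36.3 = -1324.8
Σ ṁᵢCp,ᵢ = 11.6×2.22 + 26.7×2.22 + 19.6×2.22 = 128.54
T_out = -1324.8 / 128.54 = -10.306 °C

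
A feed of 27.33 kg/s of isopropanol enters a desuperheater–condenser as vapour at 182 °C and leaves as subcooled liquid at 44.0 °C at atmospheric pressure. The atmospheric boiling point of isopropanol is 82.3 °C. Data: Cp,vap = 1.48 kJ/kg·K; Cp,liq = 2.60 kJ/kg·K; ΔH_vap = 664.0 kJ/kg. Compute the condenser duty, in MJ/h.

vapour 182→82.3 °C: -147.56 kJ/kg
condensation at 82.3 °C: -664 kJ/kg
liquid 82.3→44.0 °C: -99.58 kJ/kg
Δh = -147.56 + -664 + -99.58 = -911.14 kJ/kg
Q = ṁ·Δh = 27.33 kg/s × -911.14 kJ/kg = -24901 kJ/s
|Q| = 24901 kW = 89645 MJ/h

Q_c = 89600 MJ/h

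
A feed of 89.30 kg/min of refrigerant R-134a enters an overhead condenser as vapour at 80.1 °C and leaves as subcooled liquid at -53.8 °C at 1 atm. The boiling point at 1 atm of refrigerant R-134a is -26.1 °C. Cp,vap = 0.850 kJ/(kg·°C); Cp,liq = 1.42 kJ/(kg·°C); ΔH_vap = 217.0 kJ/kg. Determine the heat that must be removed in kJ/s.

vapour 80.1→-26.1 °C: -90.27 kJ/kg
condensation at -26.1 °C: -217 kJ/kg
liquid -26.1→-53.8 °C: -39.334 kJ/kg
Δh = -90.27 + -217 + -39.334 = -346.6 kJ/kg
Q = ṁ·Δh = 89.30 kg/min × -346.6 kJ/kg = -30952 kJ/min
|Q| = 515.86 kW

Q_c = 516 kJ/s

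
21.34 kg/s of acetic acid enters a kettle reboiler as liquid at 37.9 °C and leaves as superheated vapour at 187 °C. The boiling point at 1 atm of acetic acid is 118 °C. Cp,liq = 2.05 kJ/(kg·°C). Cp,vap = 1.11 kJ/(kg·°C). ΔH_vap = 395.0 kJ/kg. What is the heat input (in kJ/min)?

Q = 814000 kJ/min

liquid 37.9→118 °C: 164.2 kJ/kg
vaporisation at 118 °C: 395 kJ/kg
vapour 118→187 °C: 76.59 kJ/kg
Δh = 164.2 + 395 + 76.59 = 635.79 kJ/kg
Q = ṁ·Δh = 21.34 kg/s × 635.79 kJ/kg = 13568 kJ/s
|Q| = 13568 kW = 814070 kJ/min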